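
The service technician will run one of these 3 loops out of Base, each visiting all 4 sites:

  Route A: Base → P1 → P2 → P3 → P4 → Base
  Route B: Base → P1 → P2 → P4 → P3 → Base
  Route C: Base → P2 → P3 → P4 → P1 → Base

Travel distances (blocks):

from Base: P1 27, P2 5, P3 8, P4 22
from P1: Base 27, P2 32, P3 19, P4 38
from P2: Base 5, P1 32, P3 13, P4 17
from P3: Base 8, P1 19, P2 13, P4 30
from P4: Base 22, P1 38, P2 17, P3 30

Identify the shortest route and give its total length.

Route A: 27 + 32 + 13 + 30 + 22 = 124
Route B: 27 + 32 + 17 + 30 + 8 = 114
Route C: 5 + 13 + 30 + 38 + 27 = 113

113 blocks — Route C is the shortest.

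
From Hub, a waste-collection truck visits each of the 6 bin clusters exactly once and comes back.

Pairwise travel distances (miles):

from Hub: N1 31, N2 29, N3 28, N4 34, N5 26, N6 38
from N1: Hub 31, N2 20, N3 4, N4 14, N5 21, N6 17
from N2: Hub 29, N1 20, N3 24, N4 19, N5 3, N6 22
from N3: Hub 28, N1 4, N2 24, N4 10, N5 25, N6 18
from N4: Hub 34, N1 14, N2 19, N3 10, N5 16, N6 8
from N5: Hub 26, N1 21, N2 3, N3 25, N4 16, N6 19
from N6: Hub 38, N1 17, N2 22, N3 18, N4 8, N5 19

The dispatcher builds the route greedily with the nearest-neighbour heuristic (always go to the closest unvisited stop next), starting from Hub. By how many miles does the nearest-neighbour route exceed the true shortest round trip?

Hub: N5=26, N3=28, N2=29, N1=31, N4=34, N6=38 ⇒ N5
N5: N2=3, N4=16, N6=19, N1=21, N3=25 ⇒ N2
N2: N4=19, N1=20, N6=22, N3=24 ⇒ N4
N4: N6=8, N3=10, N1=14 ⇒ N6
N6: N1=17, N3=18 ⇒ N1
N1: N3=4 ⇒ N3
NN route Hub → N5 → N2 → N4 → N6 → N1 → N3 → Hub costs 105.
Optimal: Hub → N1 → N3 → N4 → N6 → N2 → N5 → Hub costs 104 (by enumerating all 360 distinct tours).
Excess = 105 − 104 = 1.

1 miles longer than the optimal tour.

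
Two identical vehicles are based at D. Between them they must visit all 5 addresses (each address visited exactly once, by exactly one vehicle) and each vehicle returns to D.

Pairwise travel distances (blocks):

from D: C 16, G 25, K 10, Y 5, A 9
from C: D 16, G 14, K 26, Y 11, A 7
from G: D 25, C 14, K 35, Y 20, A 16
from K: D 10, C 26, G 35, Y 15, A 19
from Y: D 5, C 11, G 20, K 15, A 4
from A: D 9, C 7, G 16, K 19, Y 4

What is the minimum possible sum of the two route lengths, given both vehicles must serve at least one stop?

Try each way of splitting the stops between the two vehicles (each non-empty) and, for each split, find the best tour for each vehicle:
  {C} + {G, K, Y, A}: 32 + 70 = 102
  {G} + {C, K, Y, A}: 50 + 52 = 102
  {C, G} + {K, Y, A}: 55 + 38 = 93
  {K} + {C, G, Y, A}: 20 + 55 = 75
  {C, K} + {G, Y, A}: 52 + 50 = 102
  {G, K} + {C, Y, A}: 70 + 32 = 102
  … (15 splits in total)
Best: vehicle 1 D → K → D = 20; vehicle 2 D → C → G → A → Y → D = 55; combined 75.

75 blocks — the smallest possible combined total.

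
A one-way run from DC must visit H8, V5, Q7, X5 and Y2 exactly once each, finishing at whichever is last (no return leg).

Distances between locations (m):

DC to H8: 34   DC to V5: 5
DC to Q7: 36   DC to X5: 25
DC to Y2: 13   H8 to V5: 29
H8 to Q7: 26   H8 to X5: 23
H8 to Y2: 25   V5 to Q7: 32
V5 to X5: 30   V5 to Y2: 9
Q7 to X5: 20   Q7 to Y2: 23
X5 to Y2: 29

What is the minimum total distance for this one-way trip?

80 m — the minimum one-way total.

There are 5! = 120 possible orderings.
DC - H8 - V5 - Q7 - X5 - Y2: 34+29+32+20+29 = 144
DC - H8 - V5 - Q7 - Y2 - X5: 34+29+32+23+29 = 147
DC - H8 - V5 - X5 - Q7 - Y2: 34+29+30+20+23 = 136
DC - H8 - V5 - X5 - Y2 - Q7: 34+29+30+29+23 = 145
DC - H8 - V5 - Y2 - Q7 - X5: 34+29+9+23+20 = 115
DC - H8 - V5 - Y2 - X5 - Q7: 34+29+9+29+20 = 121
DC - H8 - Q7 - V5 - X5 - Y2: 34+26+32+30+29 = 151
DC - H8 - Q7 - V5 - Y2 - X5: 34+26+32+9+29 = 130
DC - H8 - Q7 - X5 - V5 - Y2: 34+26+20+30+9 = 119
DC - H8 - Q7 - X5 - Y2 - V5: 34+26+20+29+9 = 118
DC - H8 - Q7 - Y2 - V5 - X5: 34+26+23+9+30 = 122
DC - H8 - Q7 - Y2 - X5 - V5: 34+26+23+29+30 = 142
DC - H8 - X5 - V5 - Q7 - Y2: 34+23+30+32+23 = 142
DC - H8 - X5 - V5 - Y2 - Q7: 34+23+30+9+23 = 119
… (106 more)
DC - V5 - Y2 - Q7 - X5 - H8: 5+9+23+20+23 = 80  ← best
The minimum is 80.
One shortest path: DC → V5 → Y2 → Q7 → X5 → H8.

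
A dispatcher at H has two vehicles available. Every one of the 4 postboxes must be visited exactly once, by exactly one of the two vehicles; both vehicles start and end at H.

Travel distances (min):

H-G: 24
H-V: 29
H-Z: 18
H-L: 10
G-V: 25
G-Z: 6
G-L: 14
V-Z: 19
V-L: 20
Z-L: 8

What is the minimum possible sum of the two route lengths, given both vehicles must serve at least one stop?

98 min — the smallest possible combined total.

Check every non-empty split of the stops between the two vehicles; for each half take its own optimal tour:
  {G} + {V, Z, L}: 48 + 66 = 114
  {V} + {G, Z, L}: 58 + 48 = 106
  {G, V} + {Z, L}: 78 + 36 = 114
  {Z} + {G, V, L}: 36 + 78 = 114
  {G, Z} + {V, L}: 48 + 59 = 107
  {V, Z} + {G, L}: 66 + 48 = 114
  … (7 splits in total)
  {G, V, Z} + {L}: 78 + 20 = 98  ← best
Best: vehicle 1 H → G → Z → V → H = 78; vehicle 2 H → L → H = 20; combined 98.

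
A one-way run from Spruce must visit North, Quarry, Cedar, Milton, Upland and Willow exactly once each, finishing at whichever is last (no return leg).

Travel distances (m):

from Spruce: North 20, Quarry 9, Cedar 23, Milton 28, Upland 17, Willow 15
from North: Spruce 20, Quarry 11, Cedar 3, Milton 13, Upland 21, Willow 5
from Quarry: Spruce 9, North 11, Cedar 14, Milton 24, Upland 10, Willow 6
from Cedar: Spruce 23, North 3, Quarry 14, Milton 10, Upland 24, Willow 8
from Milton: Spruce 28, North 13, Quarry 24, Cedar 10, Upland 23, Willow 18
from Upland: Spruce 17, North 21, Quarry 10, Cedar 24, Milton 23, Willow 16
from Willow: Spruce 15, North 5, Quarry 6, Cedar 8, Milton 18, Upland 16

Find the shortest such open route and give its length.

51 m — the minimum one-way total.

There are 6! = 720 possible orderings.
Spruce→North→Quarry→Cedar→Milton→Upland→Willow: 20+11+14+10+23+16 = 94
Spruce→North→Quarry→Cedar→Milton→Willow→Upland: 20+11+14+10+18+16 = 89
Spruce→North→Quarry→Cedar→Upland→Milton→Willow: 20+11+14+24+23+18 = 110
Spruce→North→Quarry→Cedar→Upland→Willow→Milton: 20+11+14+24+16+18 = 103
Spruce→North→Quarry→Cedar→Willow→Milton→Upland: 20+11+14+8+18+23 = 94
Spruce→North→Quarry→Cedar→Willow→Upland→Milton: 20+11+14+8+16+23 = 92
Spruce→North→Quarry→Milton→Cedar→Upland→Willow: 20+11+24+10+24+16 = 105
Spruce→North→Quarry→Milton→Cedar→Willow→Upland: 20+11+24+10+8+16 = 89
… (712 more)
Spruce→Upland→Quarry→Willow→North→Cedar→Milton: 17+10+6+5+3+10 = 51  ← best
The minimum is 51.
One shortest path: Spruce → Upland → Quarry → Willow → North → Cedar → Milton.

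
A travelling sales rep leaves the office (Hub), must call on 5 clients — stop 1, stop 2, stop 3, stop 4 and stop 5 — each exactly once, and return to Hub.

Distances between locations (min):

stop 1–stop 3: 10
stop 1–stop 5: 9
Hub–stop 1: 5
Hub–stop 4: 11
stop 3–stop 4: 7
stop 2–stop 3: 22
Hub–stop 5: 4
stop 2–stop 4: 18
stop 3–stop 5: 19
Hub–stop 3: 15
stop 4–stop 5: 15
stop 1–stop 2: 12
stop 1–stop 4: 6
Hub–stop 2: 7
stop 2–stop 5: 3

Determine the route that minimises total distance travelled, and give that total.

Shortest round trip = 47 min.

There are 60 distinct closed tours to check (reversals are equivalent).
Hub - stop 1 - stop 2 - stop 3 - stop 4 - stop 5 - Hub: 5+12+22+7+15+4 = 65
Hub - stop 1 - stop 2 - stop 3 - stop 5 - stop 4 - Hub: 5+12+22+19+15+11 = 84
Hub - stop 1 - stop 2 - stop 4 - stop 3 - stop 5 - Hub: 5+12+18+7+19+4 = 65
Hub - stop 1 - stop 2 - stop 4 - stop 5 - stop 3 - Hub: 5+12+18+15+19+15 = 84
Hub - stop 1 - stop 2 - stop 5 - stop 3 - stop 4 - Hub: 5+12+3+19+7+11 = 57
Hub - stop 1 - stop 2 - stop 5 - stop 4 - stop 3 - Hub: 5+12+3+15+7+15 = 57
Hub - stop 1 - stop 3 - stop 2 - stop 4 - stop 5 - Hub: 5+10+22+18+15+4 = 74
Hub - stop 1 - stop 3 - stop 2 - stop 5 - stop 4 - Hub: 5+10+22+3+15+11 = 66
Hub - stop 1 - stop 3 - stop 4 - stop 2 - stop 5 - Hub: 5+10+7+18+3+4 = 47
Hub - stop 1 - stop 3 - stop 4 - stop 5 - stop 2 - Hub: 5+10+7+15+3+7 = 47
Hub - stop 1 - stop 3 - stop 5 - stop 2 - stop 4 - Hub: 5+10+19+3+18+11 = 66
Hub - stop 1 - stop 3 - stop 5 - stop 4 - stop 2 - Hub: 5+10+19+15+18+7 = 74
Hub - stop 1 - stop 4 - stop 2 - stop 3 - stop 5 - Hub: 5+6+18+22+19+4 = 74
Hub - stop 1 - stop 4 - stop 2 - stop 5 - stop 3 - Hub: 5+6+18+3+19+15 = 66
… (46 more)
The minimum is 47.
One optimal route: Hub → stop 1 → stop 3 → stop 4 → stop 2 → stop 5 → Hub (or its reverse).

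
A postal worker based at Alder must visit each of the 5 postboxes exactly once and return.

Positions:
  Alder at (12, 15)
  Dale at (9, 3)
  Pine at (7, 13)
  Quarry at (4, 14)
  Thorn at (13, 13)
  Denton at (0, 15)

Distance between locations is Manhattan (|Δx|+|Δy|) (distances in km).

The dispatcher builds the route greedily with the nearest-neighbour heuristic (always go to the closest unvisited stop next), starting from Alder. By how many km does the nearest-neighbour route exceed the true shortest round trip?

4 km longer than the optimal tour.

Alder: Thorn=3, Pine=7, Quarry=9, Denton=12, Dale=15 ⇒ Thorn
Thorn: Pine=6, Quarry=10, Dale=14, Denton=15 ⇒ Pine
Pine: Quarry=4, Denton=9, Dale=12 ⇒ Quarry
Quarry: Denton=5, Dale=16 ⇒ Denton
Denton: Dale=21 ⇒ Dale
NN route Alder → Thorn → Pine → Quarry → Denton → Dale → Alder costs 54.
Optimal: Alder → Thorn → Dale → Pine → Quarry → Denton → Alder costs 50 (by enumerating all 60 distinct tours).
Excess = 54 − 50 = 4.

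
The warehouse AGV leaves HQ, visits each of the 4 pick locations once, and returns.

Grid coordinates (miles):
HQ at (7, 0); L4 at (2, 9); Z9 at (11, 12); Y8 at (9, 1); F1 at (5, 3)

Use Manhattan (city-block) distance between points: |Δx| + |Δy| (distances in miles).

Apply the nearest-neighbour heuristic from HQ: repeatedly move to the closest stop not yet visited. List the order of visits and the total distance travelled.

46 miles along HQ → Y8 → F1 → L4 → Z9 → HQ.

HQ → [Y8:3 / F1:5 / L4:14 / Z9:16] → Y8 (3)
Y8 → [F1:6 / Z9:13 / L4:15] → F1 (6)
F1 → [L4:9 / Z9:15] → L4 (9)
L4 → [Z9:12] → Z9 (12)
Return Z9→HQ: 16.
Total = 3 + 6 + 9 + 12 + 16 = 46.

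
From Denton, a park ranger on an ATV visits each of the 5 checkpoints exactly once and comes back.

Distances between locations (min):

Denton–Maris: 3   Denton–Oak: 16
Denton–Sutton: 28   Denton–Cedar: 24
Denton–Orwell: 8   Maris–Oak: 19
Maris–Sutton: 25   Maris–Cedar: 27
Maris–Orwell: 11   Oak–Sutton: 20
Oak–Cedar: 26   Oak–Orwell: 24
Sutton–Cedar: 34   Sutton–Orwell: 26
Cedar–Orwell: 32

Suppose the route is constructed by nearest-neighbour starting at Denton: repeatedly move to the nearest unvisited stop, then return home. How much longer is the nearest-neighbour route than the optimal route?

Denton: Maris=3, Orwell=8, Oak=16, Cedar=24, Sutton=28 ⇒ Maris
Maris: Orwell=11, Oak=19, Sutton=25, Cedar=27 ⇒ Orwell
Orwell: Oak=24, Sutton=26, Cedar=32 ⇒ Oak
Oak: Sutton=20, Cedar=26 ⇒ Sutton
Sutton: Cedar=34 ⇒ Cedar
NN route Denton → Maris → Orwell → Oak → Sutton → Cedar → Denton costs 116.
Optimal: Denton → Maris → Cedar → Oak → Sutton → Orwell → Denton costs 110 (by enumerating all 60 distinct tours).
Excess = 116 − 110 = 6.

Excess over optimum: 6 min.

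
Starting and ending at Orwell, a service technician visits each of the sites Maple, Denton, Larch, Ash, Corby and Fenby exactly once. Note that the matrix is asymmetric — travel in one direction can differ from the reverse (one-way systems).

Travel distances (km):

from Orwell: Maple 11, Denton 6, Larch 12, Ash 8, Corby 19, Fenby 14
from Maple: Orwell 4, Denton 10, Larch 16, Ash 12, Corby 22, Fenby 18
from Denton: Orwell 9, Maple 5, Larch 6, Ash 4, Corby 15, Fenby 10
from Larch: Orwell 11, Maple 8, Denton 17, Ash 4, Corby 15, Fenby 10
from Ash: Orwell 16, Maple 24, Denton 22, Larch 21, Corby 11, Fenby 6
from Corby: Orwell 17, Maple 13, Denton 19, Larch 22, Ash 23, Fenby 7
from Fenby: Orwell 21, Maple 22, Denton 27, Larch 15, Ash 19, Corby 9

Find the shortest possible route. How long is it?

Orwell-Maple-Denton-Larch-Ash-Corby-Fenby-Orwell: 11+10+6+4+11+7+21 = 70
Orwell-Maple-Denton-Larch-Ash-Fenby-Corby-Orwell: 11+10+6+4+6+9+17 = 63
Orwell-Maple-Denton-Larch-Corby-Ash-Fenby-Orwell: 11+10+6+15+23+6+21 = 92
Orwell-Maple-Denton-Larch-Corby-Fenby-Ash-Orwell: 11+10+6+15+7+19+16 = 84
Orwell-Maple-Denton-Larch-Fenby-Ash-Corby-Orwell: 11+10+6+10+19+11+17 = 84
Orwell-Maple-Denton-Larch-Fenby-Corby-Ash-Orwell: 11+10+6+10+9+23+16 = 85
Orwell-Maple-Denton-Ash-Larch-Corby-Fenby-Orwell: 11+10+4+21+15+7+21 = 89
Orwell-Maple-Denton-Ash-Larch-Fenby-Corby-Orwell: 11+10+4+21+10+9+17 = 82
… (712 more)
Orwell-Denton-Larch-Ash-Fenby-Corby-Maple-Orwell: 6+6+4+6+9+13+4 = 48  ← best
The minimum is 48.
One optimal route: Orwell → Denton → Larch → Ash → Fenby → Corby → Maple → Orwell.

Minimum total distance: 48 km.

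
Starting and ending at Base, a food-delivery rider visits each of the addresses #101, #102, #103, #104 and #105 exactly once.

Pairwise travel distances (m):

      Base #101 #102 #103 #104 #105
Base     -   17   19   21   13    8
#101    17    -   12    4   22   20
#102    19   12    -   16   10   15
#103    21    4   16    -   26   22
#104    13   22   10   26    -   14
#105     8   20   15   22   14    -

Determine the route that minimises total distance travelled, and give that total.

69 m — the shortest possible round trip.

Base→#101→#102→#103→#104→#105→Base: 17+12+16+26+14+8 = 93
Base→#101→#102→#103→#105→#104→Base: 17+12+16+22+14+13 = 94
Base→#101→#102→#104→#103→#105→Base: 17+12+10+26+22+8 = 95
Base→#101→#102→#104→#105→#103→Base: 17+12+10+14+22+21 = 96
Base→#101→#102→#105→#103→#104→Base: 17+12+15+22+26+13 = 105
Base→#101→#102→#105→#104→#103→Base: 17+12+15+14+26+21 = 105
Base→#101→#103→#102→#104→#105→Base: 17+4+16+10+14+8 = 69
Base→#101→#103→#102→#105→#104→Base: 17+4+16+15+14+13 = 79
Base→#101→#103→#104→#102→#105→Base: 17+4+26+10+15+8 = 80
Base→#101→#103→#104→#105→#102→Base: 17+4+26+14+15+19 = 95
Base→#101→#103→#105→#102→#104→Base: 17+4+22+15+10+13 = 81
Base→#101→#103→#105→#104→#102→Base: 17+4+22+14+10+19 = 86
Base→#101→#104→#102→#103→#105→Base: 17+22+10+16+22+8 = 95
Base→#101→#104→#102→#105→#103→Base: 17+22+10+15+22+21 = 107
… (46 more)
The minimum is 69.
One optimal route: Base → #101 → #103 → #102 → #104 → #105 → Base (or its reverse).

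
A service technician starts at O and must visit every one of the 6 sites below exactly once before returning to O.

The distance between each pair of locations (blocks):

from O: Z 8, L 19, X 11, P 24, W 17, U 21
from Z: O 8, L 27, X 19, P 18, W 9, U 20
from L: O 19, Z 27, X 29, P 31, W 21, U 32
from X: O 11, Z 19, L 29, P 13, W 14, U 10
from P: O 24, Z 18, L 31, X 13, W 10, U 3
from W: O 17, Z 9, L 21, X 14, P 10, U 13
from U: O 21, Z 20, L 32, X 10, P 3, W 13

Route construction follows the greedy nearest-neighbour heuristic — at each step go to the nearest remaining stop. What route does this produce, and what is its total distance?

O → [Z:8 / X:11 / W:17 / L:19 / U:21 / P:24] → Z (8)
Z → [W:9 / P:18 / X:19 / U:20 / L:27] → W (9)
W → [P:10 / U:13 / X:14 / L:21] → P (10)
P → [U:3 / X:13 / L:31] → U (3)
U → [X:10 / L:32] → X (10)
X → [L:29] → L (29)
Return L→O: 19.
Total = 8 + 9 + 10 + 3 + 10 + 29 + 19 = 88.

Nearest-neighbour total = 88 blocks; route O → Z → W → P → U → X → L → O.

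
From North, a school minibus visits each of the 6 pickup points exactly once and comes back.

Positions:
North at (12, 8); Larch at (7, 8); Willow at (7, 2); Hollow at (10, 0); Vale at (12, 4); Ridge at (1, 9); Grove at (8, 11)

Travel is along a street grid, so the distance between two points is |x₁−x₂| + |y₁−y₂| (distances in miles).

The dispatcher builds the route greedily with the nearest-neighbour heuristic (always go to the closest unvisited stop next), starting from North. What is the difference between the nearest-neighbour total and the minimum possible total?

2 miles longer than the optimal tour.

North: Vale=4, Larch=5, Grove=7, Hollow=10, Willow=11, Ridge=12 ⇒ Vale
Vale: Hollow=6, Willow=7, Larch=9, Grove=11, Ridge=16 ⇒ Hollow
Hollow: Willow=5, Larch=11, Grove=13, Ridge=18 ⇒ Willow
Willow: Larch=6, Grove=10, Ridge=13 ⇒ Larch
Larch: Grove=4, Ridge=7 ⇒ Grove
Grove: Ridge=9 ⇒ Ridge
NN route North → Vale → Hollow → Willow → Larch → Grove → Ridge → North costs 46.
Optimal: North → Vale → Hollow → Willow → Larch → Ridge → Grove → North costs 44 (by enumerating all 360 distinct tours).
Excess = 46 − 44 = 2.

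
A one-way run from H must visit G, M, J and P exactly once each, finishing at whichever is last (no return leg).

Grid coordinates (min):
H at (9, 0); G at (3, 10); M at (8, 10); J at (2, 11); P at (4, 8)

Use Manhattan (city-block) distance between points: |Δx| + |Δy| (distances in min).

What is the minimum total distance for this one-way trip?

Shortest open route: 22 min.

There are 4! = 24 possible orderings.
H → G → M → J → P: 16+5+7+5 = 33
H → G → M → P → J: 16+5+6+5 = 32
H → G → J → M → P: 16+2+7+6 = 31
H → G → J → P → M: 16+2+5+6 = 29
H → G → P → M → J: 16+3+6+7 = 32
H → G → P → J → M: 16+3+5+7 = 31
H → M → G → J → P: 11+5+2+5 = 23
H → M → G → P → J: 11+5+3+5 = 24
H → M → J → G → P: 11+7+2+3 = 23
H → M → J → P → G: 11+7+5+3 = 26
H → M → P → G → J: 11+6+3+2 = 22
H → M → P → J → G: 11+6+5+2 = 24
H → J → G → M → P: 18+2+5+6 = 31
H → J → G → P → M: 18+2+3+6 = 29
… (10 more)
The minimum is 22.
One shortest path: H → M → P → G → J.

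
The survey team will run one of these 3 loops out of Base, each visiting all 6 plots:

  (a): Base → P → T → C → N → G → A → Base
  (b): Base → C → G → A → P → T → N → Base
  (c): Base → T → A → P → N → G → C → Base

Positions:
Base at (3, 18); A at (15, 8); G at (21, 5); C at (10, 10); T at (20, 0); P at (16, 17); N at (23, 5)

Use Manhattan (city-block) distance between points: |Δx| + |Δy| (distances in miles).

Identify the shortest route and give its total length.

Shortest is (a), total 106 miles.

(a): 14 + 21 + 20 + 18 + 2 + 9 + 22 = 106
(b): 15 + 16 + 9 + 10 + 21 + 8 + 33 = 112
(c): 35 + 13 + 10 + 19 + 2 + 16 + 15 = 110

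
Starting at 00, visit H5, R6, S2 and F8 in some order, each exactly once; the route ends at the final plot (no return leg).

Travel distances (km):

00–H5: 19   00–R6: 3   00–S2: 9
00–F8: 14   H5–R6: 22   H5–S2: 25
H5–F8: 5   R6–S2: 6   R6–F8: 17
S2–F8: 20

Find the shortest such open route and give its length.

There are 4! = 24 possible orderings.
00→H5→R6→S2→F8: 19+22+6+20 = 67
00→H5→R6→F8→S2: 19+22+17+20 = 78
00→H5→S2→R6→F8: 19+25+6+17 = 67
00→H5→S2→F8→R6: 19+25+20+17 = 81
00→H5→F8→R6→S2: 19+5+17+6 = 47
00→H5→F8→S2→R6: 19+5+20+6 = 50
00→R6→H5→S2→F8: 3+22+25+20 = 70
00→R6→H5→F8→S2: 3+22+5+20 = 50
00→R6→S2→H5→F8: 3+6+25+5 = 39
00→R6→S2→F8→H5: 3+6+20+5 = 34
00→R6→F8→H5→S2: 3+17+5+25 = 50
00→R6→F8→S2→H5: 3+17+20+25 = 65
00→S2→H5→R6→F8: 9+25+22+17 = 73
00→S2→H5→F8→R6: 9+25+5+17 = 56
… (10 more)
The minimum is 34.
One shortest path: 00 → R6 → S2 → F8 → H5.

34 km — the minimum one-way total.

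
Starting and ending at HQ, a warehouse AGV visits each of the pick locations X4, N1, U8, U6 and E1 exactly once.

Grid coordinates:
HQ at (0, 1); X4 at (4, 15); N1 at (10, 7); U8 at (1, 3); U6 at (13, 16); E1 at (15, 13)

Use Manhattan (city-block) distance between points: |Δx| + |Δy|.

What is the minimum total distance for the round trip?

There are 60 distinct closed tours to check (reversals are equivalent).
HQ→X4→N1→U8→U6→E1→HQ: 18+14+13+25+5+27 = 102
HQ→X4→N1→U8→E1→U6→HQ: 18+14+13+24+5+28 = 102
HQ→X4→N1→U6→U8→E1→HQ: 18+14+12+25+24+27 = 120
HQ→X4→N1→U6→E1→U8→HQ: 18+14+12+5+24+3 = 76
HQ→X4→N1→E1→U8→U6→HQ: 18+14+11+24+25+28 = 120
HQ→X4→N1→E1→U6→U8→HQ: 18+14+11+5+25+3 = 76
HQ→X4→U8→N1→U6→E1→HQ: 18+15+13+12+5+27 = 90
HQ→X4→U8→N1→E1→U6→HQ: 18+15+13+11+5+28 = 90
HQ→X4→U8→U6→N1→E1→HQ: 18+15+25+12+11+27 = 108
HQ→X4→U8→U6→E1→N1→HQ: 18+15+25+5+11+16 = 90
HQ→X4→U8→E1→N1→U6→HQ: 18+15+24+11+12+28 = 108
HQ→X4→U8→E1→U6→N1→HQ: 18+15+24+5+12+16 = 90
HQ→X4→U6→N1→U8→E1→HQ: 18+10+12+13+24+27 = 104
HQ→X4→U6→N1→E1→U8→HQ: 18+10+12+11+24+3 = 78
… (46 more)
HQ→X4→U6→E1→N1→U8→HQ: 18+10+5+11+13+3 = 60  ← best
The minimum is 60.
One optimal route: HQ → X4 → U6 → E1 → N1 → U8 → HQ (or its reverse).

60 — the shortest possible round trip.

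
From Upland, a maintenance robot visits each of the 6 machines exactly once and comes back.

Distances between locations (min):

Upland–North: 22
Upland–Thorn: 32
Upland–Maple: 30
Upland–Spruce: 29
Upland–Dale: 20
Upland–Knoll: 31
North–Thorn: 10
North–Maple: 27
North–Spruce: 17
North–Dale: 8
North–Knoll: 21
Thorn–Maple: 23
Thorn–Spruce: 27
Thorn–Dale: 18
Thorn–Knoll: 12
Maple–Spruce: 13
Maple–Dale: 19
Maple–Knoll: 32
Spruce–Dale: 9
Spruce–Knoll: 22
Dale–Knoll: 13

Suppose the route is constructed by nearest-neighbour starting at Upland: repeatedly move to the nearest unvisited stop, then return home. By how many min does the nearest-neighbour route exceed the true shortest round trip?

The nearest-neighbour route is 6 min longer than optimal.

Upland: Dale=20, North=22, Spruce=29, Maple=30, Knoll=31, Thorn=32 ⇒ Dale
Dale: North=8, Spruce=9, Knoll=13, Thorn=18, Maple=19 ⇒ North
North: Thorn=10, Spruce=17, Knoll=21, Maple=27 ⇒ Thorn
Thorn: Knoll=12, Maple=23, Spruce=27 ⇒ Knoll
Knoll: Spruce=22, Maple=32 ⇒ Spruce
Spruce: Maple=13 ⇒ Maple
NN route Upland → Dale → North → Thorn → Knoll → Spruce → Maple → Upland costs 115.
Optimal: Upland → North → Thorn → Knoll → Dale → Spruce → Maple → Upland costs 109 (by enumerating all 360 distinct tours).
Excess = 115 − 109 = 6.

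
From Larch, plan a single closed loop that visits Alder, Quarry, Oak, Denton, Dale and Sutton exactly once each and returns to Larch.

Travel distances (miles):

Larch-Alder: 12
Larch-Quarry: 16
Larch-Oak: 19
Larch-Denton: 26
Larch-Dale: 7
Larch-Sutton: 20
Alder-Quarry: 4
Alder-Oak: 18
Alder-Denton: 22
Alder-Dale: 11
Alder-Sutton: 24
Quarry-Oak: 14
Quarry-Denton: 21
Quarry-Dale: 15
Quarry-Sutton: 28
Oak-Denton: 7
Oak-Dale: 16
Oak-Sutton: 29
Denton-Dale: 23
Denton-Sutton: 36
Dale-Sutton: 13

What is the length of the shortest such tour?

Minimum total distance: 93 miles.

With 6 stops there are 6!/2 = 360 distinct round trips (a route and its reverse cost the same).
Larch - Alder - Quarry - Oak - Denton - Dale - Sutton - Larch: 12+4+14+7+23+13+20 = 93
Larch - Alder - Quarry - Oak - Denton - Sutton - Dale - Larch: 12+4+14+7+36+13+7 = 93
Larch - Alder - Quarry - Oak - Dale - Denton - Sutton - Larch: 12+4+14+16+23+36+20 = 125
Larch - Alder - Quarry - Oak - Dale - Sutton - Denton - Larch: 12+4+14+16+13+36+26 = 121
Larch - Alder - Quarry - Oak - Sutton - Denton - Dale - Larch: 12+4+14+29+36+23+7 = 125
Larch - Alder - Quarry - Oak - Sutton - Dale - Denton - Larch: 12+4+14+29+13+23+26 = 121
Larch - Alder - Quarry - Denton - Oak - Dale - Sutton - Larch: 12+4+21+7+16+13+20 = 93
Larch - Alder - Quarry - Denton - Oak - Sutton - Dale - Larch: 12+4+21+7+29+13+7 = 93
… (352 more)
The minimum is 93.
One optimal route: Larch → Alder → Quarry → Oak → Denton → Dale → Sutton → Larch (or its reverse).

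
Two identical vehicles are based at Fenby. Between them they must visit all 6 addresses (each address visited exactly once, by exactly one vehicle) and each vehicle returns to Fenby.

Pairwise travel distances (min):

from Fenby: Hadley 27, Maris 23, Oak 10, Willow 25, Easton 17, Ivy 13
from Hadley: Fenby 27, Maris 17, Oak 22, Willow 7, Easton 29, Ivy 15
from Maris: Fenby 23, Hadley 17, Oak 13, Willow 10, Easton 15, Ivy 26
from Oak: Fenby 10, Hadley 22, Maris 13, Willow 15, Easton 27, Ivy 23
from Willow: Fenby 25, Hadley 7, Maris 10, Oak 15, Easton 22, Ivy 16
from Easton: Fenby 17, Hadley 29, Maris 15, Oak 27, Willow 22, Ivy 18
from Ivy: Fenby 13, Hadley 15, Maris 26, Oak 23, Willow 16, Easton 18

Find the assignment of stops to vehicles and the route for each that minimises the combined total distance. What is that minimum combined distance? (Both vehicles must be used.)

There are 2^5 − 1 = 31 ways to divide the 6 stops into two non-empty groups. For each, the best each vehicle can do is its own shortest tour through its group:
  {Hadley} + {Maris, Oak, Willow, Easton, Ivy}: 54 + 81 = 135
  {Maris} + {Hadley, Oak, Willow, Easton, Ivy}: 46 + 82 = 128
  {Hadley, Maris} + {Oak, Willow, Easton, Ivy}: 67 + 76 = 143
  {Oak} + {Hadley, Maris, Willow, Easton, Ivy}: 20 + 77 = 97
  {Hadley, Oak} + {Maris, Willow, Easton, Ivy}: 59 + 71 = 130
  {Maris, Oak} + {Hadley, Willow, Easton, Ivy}: 46 + 74 = 120
  … (31 splits in total)
Best: vehicle 1 Fenby → Oak → Fenby = 20; vehicle 2 Fenby → Easton → Maris → Willow → Hadley → Ivy → Fenby = 77; combined 97.

Minimum combined distance: 97 min.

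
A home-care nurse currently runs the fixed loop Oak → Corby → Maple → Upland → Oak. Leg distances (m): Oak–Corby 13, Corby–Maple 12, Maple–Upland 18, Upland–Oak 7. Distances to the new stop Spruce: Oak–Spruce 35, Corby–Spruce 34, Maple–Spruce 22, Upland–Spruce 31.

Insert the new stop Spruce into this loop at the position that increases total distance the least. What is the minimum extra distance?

+35 m — insert Spruce between Maple and Upland.

Insertion cost between consecutive stops i–j is d(i,Spruce) + d(Spruce,j) − d(i,j):
  between Oak and Corby: 35 + 34 − 13 = 56
  between Corby and Maple: 34 + 22 − 12 = 44
  between Maple and Upland: 22 + 31 − 18 = 35
  between Upland and Oak: 31 + 35 − 7 = 59
Cheapest insertion is between Maple and Upland, adding 35.
New total = 50 + 35 = 85.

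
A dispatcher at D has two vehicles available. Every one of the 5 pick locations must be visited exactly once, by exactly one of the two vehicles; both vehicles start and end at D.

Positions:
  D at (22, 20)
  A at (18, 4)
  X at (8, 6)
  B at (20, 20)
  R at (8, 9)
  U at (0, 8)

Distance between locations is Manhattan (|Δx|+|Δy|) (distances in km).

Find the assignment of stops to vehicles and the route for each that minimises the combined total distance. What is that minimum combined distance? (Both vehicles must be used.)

Try each way of splitting the stops between the two vehicles (each non-empty) and, for each split, find the best tour for each vehicle:
  {A} + {X, B, R, U}: 40 + 72 = 112
  {X} + {A, B, R, U}: 56 + 76 = 132
  {A, X} + {B, R, U}: 60 + 68 = 128
  {B} + {A, X, R, U}: 4 + 76 = 80
  {A, B} + {X, R, U}: 40 + 72 = 112
  {X, B} + {A, R, U}: 56 + 76 = 132
  … (15 splits in total)
Best: vehicle 1 D → B → D = 4; vehicle 2 D → A → X → U → R → D = 76; combined 80.

Minimum combined distance: 80 km.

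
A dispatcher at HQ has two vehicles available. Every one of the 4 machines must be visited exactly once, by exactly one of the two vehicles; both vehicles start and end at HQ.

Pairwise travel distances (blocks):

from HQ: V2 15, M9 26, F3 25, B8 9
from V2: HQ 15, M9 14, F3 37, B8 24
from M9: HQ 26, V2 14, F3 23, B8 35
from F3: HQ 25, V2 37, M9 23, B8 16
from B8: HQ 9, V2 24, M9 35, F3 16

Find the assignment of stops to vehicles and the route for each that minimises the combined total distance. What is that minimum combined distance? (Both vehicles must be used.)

95 blocks — the smallest possible combined total.

Try each way of splitting the stops between the two vehicles (each non-empty) and, for each split, find the best tour for each vehicle:
  {V2} + {M9, F3, B8}: 30 + 74 = 104
  {M9} + {V2, F3, B8}: 52 + 77 = 129
  {V2, M9} + {F3, B8}: 55 + 50 = 105
  {F3} + {V2, M9, B8}: 50 + 73 = 123
  {V2, F3} + {M9, B8}: 77 + 70 = 147
  {M9, F3} + {V2, B8}: 74 + 48 = 122
  … (7 splits in total)
  {V2, M9, F3} + {B8}: 77 + 18 = 95  ← best
Best: vehicle 1 HQ → V2 → M9 → F3 → HQ = 77; vehicle 2 HQ → B8 → HQ = 18; combined 95.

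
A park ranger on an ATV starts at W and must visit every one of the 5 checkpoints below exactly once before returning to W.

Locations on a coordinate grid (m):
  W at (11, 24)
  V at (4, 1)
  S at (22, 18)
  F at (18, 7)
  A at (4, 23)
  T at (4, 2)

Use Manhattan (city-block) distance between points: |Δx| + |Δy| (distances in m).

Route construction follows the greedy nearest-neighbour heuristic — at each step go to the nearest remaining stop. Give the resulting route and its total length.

At W the remaining stops are A 8, S 17, F 24, T 29, V 30; go to A.
At A the remaining stops are T 21, V 22, S 23, F 30; go to T.
At T the remaining stops are V 1, F 19, S 34; go to V.
At V the remaining stops are F 20, S 35; go to F.
At F the remaining stops are S 15; go to S.
Return S→W: 17.
Total = 8 + 21 + 1 + 20 + 15 + 17 = 82.

82 m along W → A → T → V → F → S → W.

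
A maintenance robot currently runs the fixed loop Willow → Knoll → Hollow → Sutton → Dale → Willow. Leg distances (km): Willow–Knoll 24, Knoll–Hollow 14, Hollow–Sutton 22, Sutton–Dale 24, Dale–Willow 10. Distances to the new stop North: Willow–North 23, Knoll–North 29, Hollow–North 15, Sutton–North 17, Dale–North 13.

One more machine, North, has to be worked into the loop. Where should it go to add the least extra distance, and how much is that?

Insertion cost between consecutive stops i–j is d(i,North) + d(North,j) − d(i,j):
  between Willow and Knoll: 23 + 29 − 24 = 28
  between Knoll and Hollow: 29 + 15 − 14 = 30
  between Hollow and Sutton: 15 + 17 − 22 = 10
  between Sutton and Dale: 17 + 13 − 24 = 6
  between Dale and Willow: 13 + 23 − 10 = 26
Cheapest insertion is between Sutton and Dale, adding 6.
New total = 94 + 6 = 100.

+6 km — insert North between Sutton and Dale.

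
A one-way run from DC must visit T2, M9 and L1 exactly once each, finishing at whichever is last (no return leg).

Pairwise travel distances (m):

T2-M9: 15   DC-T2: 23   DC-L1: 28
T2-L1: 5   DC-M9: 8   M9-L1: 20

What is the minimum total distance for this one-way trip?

Shortest open route: 28 m.

There are 3! = 6 possible orderings.
DC→T2→M9→L1: 23+15+20 = 58
DC→T2→L1→M9: 23+5+20 = 48
DC→M9→T2→L1: 8+15+5 = 28
DC→M9→L1→T2: 8+20+5 = 33
DC→L1→T2→M9: 28+5+15 = 48
DC→L1→M9→T2: 28+20+15 = 63
The minimum is 28.
One shortest path: DC → M9 → T2 → L1.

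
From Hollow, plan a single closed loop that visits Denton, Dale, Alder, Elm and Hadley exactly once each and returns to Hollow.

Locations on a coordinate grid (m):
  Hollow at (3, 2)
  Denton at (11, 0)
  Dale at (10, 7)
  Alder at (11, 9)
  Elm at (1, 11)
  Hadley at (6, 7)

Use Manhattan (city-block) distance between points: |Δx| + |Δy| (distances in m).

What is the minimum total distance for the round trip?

There are 60 distinct closed tours to check (reversals are equivalent).
Hollow-Denton-Dale-Alder-Elm-Hadley-Hollow: 10+8+3+12+9+8 = 50
Hollow-Denton-Dale-Alder-Hadley-Elm-Hollow: 10+8+3+7+9+11 = 48
Hollow-Denton-Dale-Elm-Alder-Hadley-Hollow: 10+8+13+12+7+8 = 58
Hollow-Denton-Dale-Elm-Hadley-Alder-Hollow: 10+8+13+9+7+15 = 62
Hollow-Denton-Dale-Hadley-Alder-Elm-Hollow: 10+8+4+7+12+11 = 52
Hollow-Denton-Dale-Hadley-Elm-Alder-Hollow: 10+8+4+9+12+15 = 58
Hollow-Denton-Alder-Dale-Elm-Hadley-Hollow: 10+9+3+13+9+8 = 52
Hollow-Denton-Alder-Dale-Hadley-Elm-Hollow: 10+9+3+4+9+11 = 46
Hollow-Denton-Alder-Elm-Dale-Hadley-Hollow: 10+9+12+13+4+8 = 56
Hollow-Denton-Alder-Elm-Hadley-Dale-Hollow: 10+9+12+9+4+12 = 56
Hollow-Denton-Alder-Hadley-Dale-Elm-Hollow: 10+9+7+4+13+11 = 54
Hollow-Denton-Alder-Hadley-Elm-Dale-Hollow: 10+9+7+9+13+12 = 60
Hollow-Denton-Elm-Dale-Alder-Hadley-Hollow: 10+21+13+3+7+8 = 62
Hollow-Denton-Elm-Dale-Hadley-Alder-Hollow: 10+21+13+4+7+15 = 70
… (46 more)
The minimum is 46.
One optimal route: Hollow → Denton → Alder → Dale → Hadley → Elm → Hollow (or its reverse).

46 m — the shortest possible round trip.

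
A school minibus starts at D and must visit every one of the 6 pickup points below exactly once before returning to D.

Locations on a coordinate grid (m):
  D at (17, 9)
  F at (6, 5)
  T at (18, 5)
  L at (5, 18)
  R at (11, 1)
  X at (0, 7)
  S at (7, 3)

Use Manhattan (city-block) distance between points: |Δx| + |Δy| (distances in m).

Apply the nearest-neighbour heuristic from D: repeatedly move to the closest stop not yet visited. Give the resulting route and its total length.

Nearest-neighbour total = 70 m; route D → T → R → S → F → X → L → D.

D → [T:5 / R:14 / F:15 / S:16 / X:19 / L:21] → T (5)
T → [R:11 / F:12 / S:13 / X:20 / L:26] → R (11)
R → [S:6 / F:9 / X:17 / L:23] → S (6)
S → [F:3 / X:11 / L:17] → F (3)
F → [X:8 / L:14] → X (8)
X → [L:16] → L (16)
Return L→D: 21.
Total = 5 + 11 + 6 + 3 + 8 + 16 + 21 = 70.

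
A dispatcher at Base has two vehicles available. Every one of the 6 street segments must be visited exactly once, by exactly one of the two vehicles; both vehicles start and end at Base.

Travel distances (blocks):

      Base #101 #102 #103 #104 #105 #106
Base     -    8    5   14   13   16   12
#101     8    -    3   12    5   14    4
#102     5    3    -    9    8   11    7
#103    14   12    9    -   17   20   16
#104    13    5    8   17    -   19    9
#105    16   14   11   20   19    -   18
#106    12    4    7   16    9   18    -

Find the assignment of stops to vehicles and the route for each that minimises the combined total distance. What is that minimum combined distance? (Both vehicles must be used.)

Try each way of splitting the stops between the two vehicles (each non-empty) and, for each split, find the best tour for each vehicle:
  {#101} + {#102, #103, #104, #105, #106}: 16 + 74 = 90
  {#102} + {#101, #103, #104, #105, #106}: 10 + 74 = 84
  {#101, #102} + {#103, #104, #105, #106}: 16 + 74 = 90
  {#103} + {#101, #102, #104, #105, #106}: 28 + 56 = 84
  {#101, #103} + {#102, #104, #105, #106}: 34 + 56 = 90
  {#102, #103} + {#101, #104, #105, #106}: 28 + 56 = 84
  … (31 splits in total)
Best: vehicle 1 Base → #102 → Base = 10; vehicle 2 Base → #101 → #104 → #106 → #103 → #105 → Base = 74; combined 84.

Minimum combined distance: 84 blocks.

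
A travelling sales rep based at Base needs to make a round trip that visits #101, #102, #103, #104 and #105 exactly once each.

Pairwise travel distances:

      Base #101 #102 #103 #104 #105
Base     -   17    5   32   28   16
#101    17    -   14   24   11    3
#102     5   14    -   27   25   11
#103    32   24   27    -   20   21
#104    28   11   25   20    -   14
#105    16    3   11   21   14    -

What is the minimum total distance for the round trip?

There are 60 distinct closed tours to check (reversals are equivalent).
Base→#101→#102→#103→#104→#105→Base: 17+14+27+20+14+16 = 108
Base→#101→#102→#103→#105→#104→Base: 17+14+27+21+14+28 = 121
Base→#101→#102→#104→#103→#105→Base: 17+14+25+20+21+16 = 113
Base→#101→#102→#104→#105→#103→Base: 17+14+25+14+21+32 = 123
Base→#101→#102→#105→#103→#104→Base: 17+14+11+21+20+28 = 111
Base→#101→#102→#105→#104→#103→Base: 17+14+11+14+20+32 = 108
Base→#101→#103→#102→#104→#105→Base: 17+24+27+25+14+16 = 123
Base→#101→#103→#102→#105→#104→Base: 17+24+27+11+14+28 = 121
Base→#101→#103→#104→#102→#105→Base: 17+24+20+25+11+16 = 113
Base→#101→#103→#104→#105→#102→Base: 17+24+20+14+11+5 = 91
Base→#101→#103→#105→#102→#104→Base: 17+24+21+11+25+28 = 126
Base→#101→#103→#105→#104→#102→Base: 17+24+21+14+25+5 = 106
Base→#101→#104→#102→#103→#105→Base: 17+11+25+27+21+16 = 117
Base→#101→#104→#102→#105→#103→Base: 17+11+25+11+21+32 = 117
… (46 more)
Base→#102→#103→#104→#101→#105→Base: 5+27+20+11+3+16 = 82  ← best
The minimum is 82.
One optimal route: Base → #102 → #103 → #104 → #101 → #105 → Base (or its reverse).

Shortest round trip = 82.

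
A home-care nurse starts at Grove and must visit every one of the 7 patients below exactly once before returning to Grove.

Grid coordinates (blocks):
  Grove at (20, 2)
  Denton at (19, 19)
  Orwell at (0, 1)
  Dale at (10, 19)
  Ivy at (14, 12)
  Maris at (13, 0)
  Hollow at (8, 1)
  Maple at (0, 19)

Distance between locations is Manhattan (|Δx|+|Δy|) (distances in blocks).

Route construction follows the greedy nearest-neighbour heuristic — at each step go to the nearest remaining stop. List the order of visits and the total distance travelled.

Grove → [Maris:9 / Hollow:13 / Ivy:16 / Denton:18 / Orwell:21 / Dale:27 / Maple:37] → Maris (9)
Maris → [Hollow:6 / Ivy:13 / Orwell:14 / Dale:22 / Denton:25 / Maple:32] → Hollow (6)
Hollow → [Orwell:8 / Ivy:17 / Dale:20 / Maple:26 / Denton:29] → Orwell (8)
Orwell → [Maple:18 / Ivy:25 / Dale:28 / Denton:37] → Maple (18)
Maple → [Dale:10 / Denton:19 / Ivy:21] → Dale (10)
Dale → [Denton:9 / Ivy:11] → Denton (9)
Denton → [Ivy:12] → Ivy (12)
Return Ivy→Grove: 16.
Total = 9 + 6 + 8 + 18 + 10 + 9 + 12 + 16 = 88.

Nearest-neighbour total = 88 blocks; route Grove → Maris → Hollow → Orwell → Maple → Dale → Denton → Ivy → Grove.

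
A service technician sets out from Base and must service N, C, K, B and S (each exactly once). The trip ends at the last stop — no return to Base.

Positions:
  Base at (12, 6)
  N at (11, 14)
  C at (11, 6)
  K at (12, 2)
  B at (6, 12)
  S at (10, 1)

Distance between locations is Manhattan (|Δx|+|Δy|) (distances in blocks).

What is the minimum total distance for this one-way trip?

28 blocks — the minimum one-way total.

There are 5! = 120 possible orderings.
Base→N→C→K→B→S: 9+8+5+16+15 = 53
Base→N→C→K→S→B: 9+8+5+3+15 = 40
Base→N→C→B→K→S: 9+8+11+16+3 = 47
Base→N→C→B→S→K: 9+8+11+15+3 = 46
Base→N→C→S→K→B: 9+8+6+3+16 = 42
Base→N→C→S→B→K: 9+8+6+15+16 = 54
Base→N→K→C→B→S: 9+13+5+11+15 = 53
Base→N→K→C→S→B: 9+13+5+6+15 = 48
Base→N→K→B→C→S: 9+13+16+11+6 = 55
Base→N→K→B→S→C: 9+13+16+15+6 = 59
Base→N→K→S→C→B: 9+13+3+6+11 = 42
Base→N→K→S→B→C: 9+13+3+15+11 = 51
Base→N→B→C→K→S: 9+7+11+5+3 = 35
Base→N→B→C→S→K: 9+7+11+6+3 = 36
… (106 more)
Base→K→S→C→N→B: 4+3+6+8+7 = 28  ← best
The minimum is 28.
One shortest path: Base → K → S → C → N → B.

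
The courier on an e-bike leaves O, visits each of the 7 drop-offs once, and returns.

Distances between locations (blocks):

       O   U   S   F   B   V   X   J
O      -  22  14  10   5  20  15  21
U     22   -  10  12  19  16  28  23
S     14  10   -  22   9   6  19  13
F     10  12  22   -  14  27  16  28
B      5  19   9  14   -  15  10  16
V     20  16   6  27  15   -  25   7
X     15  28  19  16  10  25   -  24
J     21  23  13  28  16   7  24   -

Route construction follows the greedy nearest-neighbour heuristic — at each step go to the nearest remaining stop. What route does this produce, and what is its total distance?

93 blocks along O → B → S → V → J → U → F → X → O.

O → [B:5 / F:10 / S:14 / X:15 / V:20 / J:21 / U:22] → B (5)
B → [S:9 / X:10 / F:14 / V:15 / J:16 / U:19] → S (9)
S → [V:6 / U:10 / J:13 / X:19 / F:22] → V (6)
V → [J:7 / U:16 / X:25 / F:27] → J (7)
J → [U:23 / X:24 / F:28] → U (23)
U → [F:12 / X:28] → F (12)
F → [X:16] → X (16)
Return X→O: 15.
Total = 5 + 9 + 6 + 7 + 23 + 12 + 16 + 15 = 93.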